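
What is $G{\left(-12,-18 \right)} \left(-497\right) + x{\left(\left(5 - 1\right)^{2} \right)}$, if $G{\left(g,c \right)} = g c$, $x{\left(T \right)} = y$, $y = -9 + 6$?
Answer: $-107355$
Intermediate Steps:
$y = -3$
$x{\left(T \right)} = -3$
$G{\left(g,c \right)} = c g$
$G{\left(-12,-18 \right)} \left(-497\right) + x{\left(\left(5 - 1\right)^{2} \right)} = \left(-18\right) \left(-12\right) \left(-497\right) - 3 = 216 \left(-497\right) - 3 = -107352 - 3 = -107355$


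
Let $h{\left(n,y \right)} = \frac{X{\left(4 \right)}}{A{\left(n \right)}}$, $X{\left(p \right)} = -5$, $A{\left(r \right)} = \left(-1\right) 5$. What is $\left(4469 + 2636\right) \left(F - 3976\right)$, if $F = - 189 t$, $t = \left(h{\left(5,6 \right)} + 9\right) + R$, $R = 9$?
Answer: $-53763535$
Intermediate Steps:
$A{\left(r \right)} = -5$
$h{\left(n,y \right)} = 1$ ($h{\left(n,y \right)} = - \frac{5}{-5} = \left(-5\right) \left(- \frac{1}{5}\right) = 1$)
$t = 19$ ($t = \left(1 + 9\right) + 9 = 10 + 9 = 19$)
$F = -3591$ ($F = \left(-189\right) 19 = -3591$)
$\left(4469 + 2636\right) \left(F - 3976\right) = \left(4469 + 2636\right) \left(-3591 - 3976\right) = 7105 \left(-7567\right) = -53763535$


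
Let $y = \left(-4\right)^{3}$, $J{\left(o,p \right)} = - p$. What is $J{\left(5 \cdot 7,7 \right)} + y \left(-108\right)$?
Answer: $6905$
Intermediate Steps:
$y = -64$
$J{\left(5 \cdot 7,7 \right)} + y \left(-108\right) = \left(-1\right) 7 - -6912 = -7 + 6912 = 6905$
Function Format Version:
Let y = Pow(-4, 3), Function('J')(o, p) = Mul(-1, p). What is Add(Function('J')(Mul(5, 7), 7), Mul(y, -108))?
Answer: 6905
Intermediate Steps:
y = -64
Add(Function('J')(Mul(5, 7), 7), Mul(y, -108)) = Add(Mul(-1, 7), Mul(-64, -108)) = Add(-7, 6912) = 6905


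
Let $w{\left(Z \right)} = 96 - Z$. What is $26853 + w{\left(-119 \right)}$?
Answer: $27068$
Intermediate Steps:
$26853 + w{\left(-119 \right)} = 26853 + \left(96 - -119\right) = 26853 + \left(96 + 119\right) = 26853 + 215 = 27068$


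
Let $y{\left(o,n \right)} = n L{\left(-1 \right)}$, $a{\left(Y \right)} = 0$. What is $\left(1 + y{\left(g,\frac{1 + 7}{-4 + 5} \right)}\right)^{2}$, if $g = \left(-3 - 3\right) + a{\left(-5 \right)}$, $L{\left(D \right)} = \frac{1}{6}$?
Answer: $\frac{49}{9} \approx 5.4444$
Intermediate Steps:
$L{\left(D \right)} = \frac{1}{6}$
$g = -6$ ($g = \left(-3 - 3\right) + 0 = -6 + 0 = -6$)
$y{\left(o,n \right)} = \frac{n}{6}$ ($y{\left(o,n \right)} = n \frac{1}{6} = \frac{n}{6}$)
$\left(1 + y{\left(g,\frac{1 + 7}{-4 + 5} \right)}\right)^{2} = \left(1 + \frac{\left(1 + 7\right) \frac{1}{-4 + 5}}{6}\right)^{2} = \left(1 + \frac{8 \cdot 1^{-1}}{6}\right)^{2} = \left(1 + \frac{8 \cdot 1}{6}\right)^{2} = \left(1 + \frac{1}{6} \cdot 8\right)^{2} = \left(1 + \frac{4}{3}\right)^{2} = \left(\frac{7}{3}\right)^{2} = \frac{49}{9}$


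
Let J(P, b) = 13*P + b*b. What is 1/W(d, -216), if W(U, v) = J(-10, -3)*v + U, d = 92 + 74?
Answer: 1/26302 ≈ 3.8020e-5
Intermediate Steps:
J(P, b) = b² + 13*P (J(P, b) = 13*P + b² = b² + 13*P)
d = 166
W(U, v) = U - 121*v (W(U, v) = ((-3)² + 13*(-10))*v + U = (9 - 130)*v + U = -121*v + U = U - 121*v)
1/W(d, -216) = 1/(166 - 121*(-216)) = 1/(166 + 26136) = 1/26302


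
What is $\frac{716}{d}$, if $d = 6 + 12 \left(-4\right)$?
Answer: $- \frac{358}{21} \approx -17.048$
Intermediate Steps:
$d = -42$ ($d = 6 - 48 = -42$)
$\frac{716}{d} = \frac{716}{-42} = 716 \left(- \frac{1}{42}\right) = - \frac{358}{21}$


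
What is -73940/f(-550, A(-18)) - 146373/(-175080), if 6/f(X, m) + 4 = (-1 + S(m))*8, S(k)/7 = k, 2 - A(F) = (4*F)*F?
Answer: 156371985485573/175080 ≈ 8.9315e+8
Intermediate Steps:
A(F) = 2 - 4*F² (A(F) = 2 - 4*F*F = 2 - 4*F²)
S(k) = 7*k
f(X, m) = 6/(-12 + 56*m) (f(X, m) = 6/(-4 + (-1 + 7*m)*8) = 6/(-4 + (-8 + 56*m)) = 6/(-12 + 56*m))
-73940/f(-550, A(-18)) - 146373/(-175080) = -(-147880 + 2070320*(2 - 4*(-18)²)/3) - 146373/(-175080) = -(-147880 + 2070320*(2 - 4*324)/3) - 146373*(-1/175080) = -(-147880 + 2070320*(2 - 1296)/3) + 48791/58360 = -73940/(3/(2*(-3 + 14*(-1294)))) + 48791/58360 = -73940/(3/(2*(-3 - 18116))) + 48791/58360 = -73940/((3/2)/(-18119)) + 48791/58360 = -73940/((3/2)*(-1/18119)) + 48791/58360 = -73940/(-3/36238) + 48791/58360 = -73940*(-36238/3) + 48791/58360 = 2679437720/3 + 48791/58360 = 156371985485573/175080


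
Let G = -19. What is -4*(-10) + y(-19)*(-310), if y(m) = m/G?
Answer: -270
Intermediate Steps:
y(m) = -m/19 (y(m) = m/(-19) = m*(-1/19) = -m/19)
-4*(-10) + y(-19)*(-310) = -4*(-10) - 1/19*(-19)*(-310) = 40 + 1*(-310) = 40 - 310 = -270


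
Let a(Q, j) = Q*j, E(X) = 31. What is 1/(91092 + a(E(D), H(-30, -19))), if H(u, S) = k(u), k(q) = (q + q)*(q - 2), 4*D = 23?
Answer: 1/150612 ≈ 6.6396e-6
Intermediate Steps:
D = 23/4 (D = (¼)*23 = 23/4 ≈ 5.7500)
k(q) = 2*q*(-2 + q) (k(q) = (2*q)*(-2 + q) = 2*q*(-2 + q))
H(u, S) = 2*u*(-2 + u)
1/(91092 + a(E(D), H(-30, -19))) = 1/(91092 + 31*(2*(-30)*(-2 - 30))) = 1/(91092 + 31*(2*(-30)*(-32))) = 1/(91092 + 31*1920) = 1/(91092 + 59520) = 1/150612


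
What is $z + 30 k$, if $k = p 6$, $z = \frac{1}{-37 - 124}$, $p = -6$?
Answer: $- \frac{173881}{161} \approx -1080.0$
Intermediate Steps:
$z = - \frac{1}{161}$ ($z = \frac{1}{-161} = - \frac{1}{161} \approx -0.0062112$)
$k = -36$ ($k = \left(-6\right) 6 = -36$)
$z + 30 k = - \frac{1}{161} + 30 \left(-36\right) = - \frac{1}{161} - 1080 = - \frac{173881}{161}$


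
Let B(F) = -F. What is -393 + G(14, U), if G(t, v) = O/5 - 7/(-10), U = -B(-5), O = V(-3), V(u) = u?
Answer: -3929/10 ≈ -392.90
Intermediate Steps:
O = -3
U = -5 (U = -(-1)*(-5) = -1*5 = -5)
G(t, v) = 1/10 (G(t, v) = -3/5 - 7/(-10) = -3*1/5 - 7*(-1/10) = -3/5 + 7/10 = 1/10)
-393 + G(14, U) = -393 + 1/10 = -3929/10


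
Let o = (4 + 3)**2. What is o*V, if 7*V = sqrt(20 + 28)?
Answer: 28*sqrt(3) ≈ 48.497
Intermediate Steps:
o = 49 (o = 7**2 = 49)
V = 4*sqrt(3)/7 (V = sqrt(20 + 28)/7 = sqrt(48)/7 = (4*sqrt(3))/7 = 4*sqrt(3)/7 ≈ 0.98974)
o*V = 49*(4*sqrt(3)/7) = 28*sqrt(3)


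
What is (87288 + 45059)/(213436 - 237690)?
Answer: -132347/24254 ≈ -5.4567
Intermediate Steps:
(87288 + 45059)/(213436 - 237690) = 132347/(-24254) = 132347*(-1/24254) = -132347/24254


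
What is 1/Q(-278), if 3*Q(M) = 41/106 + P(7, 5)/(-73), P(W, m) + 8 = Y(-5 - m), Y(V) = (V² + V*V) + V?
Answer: -7738/5433 ≈ -1.4243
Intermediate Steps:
Y(V) = V + 2*V² (Y(V) = (V² + V²) + V = 2*V² + V = V + 2*V²)
P(W, m) = -8 + (-9 - 2*m)*(-5 - m) (P(W, m) = -8 + (-5 - m)*(1 + 2*(-5 - m)) = -8 + (-5 - m)*(1 + (-10 - 2*m)) = -8 + (-5 - m)*(-9 - 2*m) = -8 + (-9 - 2*m)*(-5 - m))
Q(M) = -5433/7738 (Q(M) = (41/106 + (-8 + (5 + 5)*(9 + 2*5))/(-73))/3 = (41*(1/106) + (-8 + 10*(9 + 10))*(-1/73))/3 = (41/106 + (-8 + 10*19)*(-1/73))/3 = (41/106 + (-8 + 190)*(-1/73))/3 = (41/106 + 182*(-1/73))/3 = (41/106 - 182/73)/3 = (⅓)*(-16299/7738) = -5433/7738)
1/Q(-278) = 1/(-5433/7738) = -7738/5433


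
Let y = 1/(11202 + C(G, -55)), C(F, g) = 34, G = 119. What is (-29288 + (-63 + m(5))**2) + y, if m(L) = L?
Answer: -291282063/11236 ≈ -25924.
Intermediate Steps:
y = 1/11236 (y = 1/(11202 + 34) = 1/11236 ≈ 8.9000e-5)
(-29288 + (-63 + m(5))**2) + y = (-29288 + (-63 + 5)**2) + 1/11236 = (-29288 + (-58)**2) + 1/11236 = (-29288 + 3364) + 1/11236 = -25924 + 1/11236 = -291282063/11236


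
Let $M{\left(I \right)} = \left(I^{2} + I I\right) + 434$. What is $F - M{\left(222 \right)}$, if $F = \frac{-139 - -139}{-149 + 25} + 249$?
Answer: $-98753$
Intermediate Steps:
$F = 249$ ($F = \frac{-139 + 139}{-124} + 249 = \left(- \frac{1}{124}\right) 0 + 249 = 0 + 249 = 249$)
$M{\left(I \right)} = 434 + 2 I^{2}$ ($M{\left(I \right)} = \left(I^{2} + I^{2}\right) + 434 = 2 I^{2} + 434 = 434 + 2 I^{2}$)
$F - M{\left(222 \right)} = 249 - \left(434 + 2 \cdot 222^{2}\right) = 249 - \left(434 + 2 \cdot 49284\right) = 249 - \left(434 + 98568\right) = 249 - 99002 = -98753$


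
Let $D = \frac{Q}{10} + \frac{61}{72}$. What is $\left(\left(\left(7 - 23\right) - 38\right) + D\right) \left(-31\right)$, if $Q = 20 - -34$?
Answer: $\frac{532921}{360} \approx 1480.3$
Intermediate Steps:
$Q = 54$ ($Q = 20 + 34 = 54$)
$D = \frac{2249}{360}$ ($D = \frac{54}{10} + \frac{61}{72} = 54 \cdot \frac{1}{10} + 61 \cdot \frac{1}{72} = \frac{27}{5} + \frac{61}{72} = \frac{2249}{360} \approx 6.2472$)
$\left(\left(\left(7 - 23\right) - 38\right) + D\right) \left(-31\right) = \left(\left(\left(7 - 23\right) - 38\right) + \frac{2249}{360}\right) \left(-31\right) = \left(\left(-16 - 38\right) + \frac{2249}{360}\right) \left(-31\right) = \left(-54 + \frac{2249}{360}\right) \left(-31\right) = \left(- \frac{17191}{360}\right) \left(-31\right) = \frac{532921}{360}$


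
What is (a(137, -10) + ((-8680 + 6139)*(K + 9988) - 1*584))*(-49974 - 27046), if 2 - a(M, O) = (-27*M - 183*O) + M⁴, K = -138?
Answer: 29059871206480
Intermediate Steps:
a(M, O) = 2 - M⁴ + 27*M + 183*O (a(M, O) = 2 - ((-27*M - 183*O) + M⁴) = 2 - ((-183*O - 27*M) + M⁴) = 2 - (M⁴ - 183*O - 27*M) = 2 + (-M⁴ + 27*M + 183*O) = 2 - M⁴ + 27*M + 183*O)
(a(137, -10) + ((-8680 + 6139)*(K + 9988) - 1*584))*(-49974 - 27046) = ((2 - 1*137⁴ + 27*137 + 183*(-10)) + ((-8680 + 6139)*(-138 + 9988) - 1*584))*(-49974 - 27046) = ((2 - 1*352275361 + 3699 - 1830) + (-2541*9850 - 584))*(-77020) = ((2 - 352275361 + 3699 - 1830) + (-25028850 - 584))*(-77020) = (-352273490 - 25029434)*(-77020) = -377302924*(-77020) = 29059871206480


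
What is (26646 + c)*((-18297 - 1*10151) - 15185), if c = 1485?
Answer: -1227439923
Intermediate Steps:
(26646 + c)*((-18297 - 1*10151) - 15185) = (26646 + 1485)*((-18297 - 1*10151) - 15185) = 28131*((-18297 - 10151) - 15185) = 28131*(-28448 - 15185) = 28131*(-43633) = -1227439923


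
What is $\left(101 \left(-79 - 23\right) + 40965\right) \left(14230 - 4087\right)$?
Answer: $311014809$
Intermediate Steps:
$\left(101 \left(-79 - 23\right) + 40965\right) \left(14230 - 4087\right) = \left(101 \left(-102\right) + 40965\right) 10143 = \left(-10302 + 40965\right) 10143 = 30663 \cdot 10143 = 311014809$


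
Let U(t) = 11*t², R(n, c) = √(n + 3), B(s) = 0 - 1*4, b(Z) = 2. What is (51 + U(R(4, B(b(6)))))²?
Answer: 16384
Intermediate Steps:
B(s) = -4 (B(s) = 0 - 4 = -4)
R(n, c) = √(3 + n)
(51 + U(R(4, B(b(6)))))² = (51 + 11*(√(3 + 4))²)² = (51 + 11*(√7)²)² = (51 + 11*7)² = (51 + 77)² = 128² = 16384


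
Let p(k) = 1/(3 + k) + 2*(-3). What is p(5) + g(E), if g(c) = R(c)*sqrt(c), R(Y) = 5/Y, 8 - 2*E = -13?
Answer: -47/8 + 5*sqrt(42)/21 ≈ -4.3320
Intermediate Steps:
E = 21/2 (E = 4 - 1/2*(-13) = 4 + 13/2 = 21/2 ≈ 10.500)
p(k) = -6 + 1/(3 + k) (p(k) = 1/(3 + k) - 6 = -6 + 1/(3 + k))
g(c) = 5/sqrt(c) (g(c) = (5/c)*sqrt(c) = 5/sqrt(c))
p(5) + g(E) = (-17 - 6*5)/(3 + 5) + 5/sqrt(21/2) = (-17 - 30)/8 + 5*(sqrt(42)/21) = (1/8)*(-47) + 5*sqrt(42)/21 = -47/8 + 5*sqrt(42)/21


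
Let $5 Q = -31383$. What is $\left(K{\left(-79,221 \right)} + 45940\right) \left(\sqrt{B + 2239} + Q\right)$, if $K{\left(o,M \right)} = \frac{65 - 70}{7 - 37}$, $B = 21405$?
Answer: $- \frac{2883480501}{10} + \frac{275641 \sqrt{5911}}{3} \approx -2.8128 \cdot 10^{8}$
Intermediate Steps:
$Q = - \frac{31383}{5}$ ($Q = \frac{1}{5} \left(-31383\right) = - \frac{31383}{5} \approx -6276.6$)
$K{\left(o,M \right)} = \frac{1}{6}$ ($K{\left(o,M \right)} = - \frac{5}{-30} = \left(-5\right) \left(- \frac{1}{30}\right) = \frac{1}{6}$)
$\left(K{\left(-79,221 \right)} + 45940\right) \left(\sqrt{B + 2239} + Q\right) = \left(\frac{1}{6} + 45940\right) \left(\sqrt{21405 + 2239} - \frac{31383}{5}\right) = \frac{275641 \left(\sqrt{23644} - \frac{31383}{5}\right)}{6} = \frac{275641 \left(2 \sqrt{5911} - \frac{31383}{5}\right)}{6} = \frac{275641 \left(- \frac{31383}{5} + 2 \sqrt{5911}\right)}{6} = - \frac{2883480501}{10} + \frac{275641 \sqrt{5911}}{3}$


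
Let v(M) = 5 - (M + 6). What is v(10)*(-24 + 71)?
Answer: -517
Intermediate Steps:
v(M) = -1 - M (v(M) = 5 - (6 + M) = 5 + (-6 - M) = -1 - M)
v(10)*(-24 + 71) = (-1 - 1*10)*(-24 + 71) = (-1 - 10)*47 = -11*47 = -517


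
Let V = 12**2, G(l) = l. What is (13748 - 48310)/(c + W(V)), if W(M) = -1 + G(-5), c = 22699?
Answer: -3142/2063 ≈ -1.5230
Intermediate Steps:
V = 144
W(M) = -6 (W(M) = -1 - 5 = -6)
(13748 - 48310)/(c + W(V)) = (13748 - 48310)/(22699 - 6) = -34562/22693 = -34562*1/22693 = -3142/2063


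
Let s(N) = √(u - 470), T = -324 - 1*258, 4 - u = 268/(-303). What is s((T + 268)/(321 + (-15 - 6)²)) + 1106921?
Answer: 1106921 + I*√42701790/303 ≈ 1.1069e+6 + 21.567*I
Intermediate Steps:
u = 1480/303 (u = 4 - 268/(-303) = 4 - 268*(-1)/303 = 4 - 1*(-268/303) = 4 + 268/303 = 1480/303 ≈ 4.8845)
T = -582 (T = -324 - 258 = -582)
s(N) = I*√42701790/303 (s(N) = √(1480/303 - 470) = √(-140930/303) = I*√42701790/303)
s((T + 268)/(321 + (-15 - 6)²)) + 1106921 = I*√42701790/303 + 1106921 = 1106921 + I*√42701790/303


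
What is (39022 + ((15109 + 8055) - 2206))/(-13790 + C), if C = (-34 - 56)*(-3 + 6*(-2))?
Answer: -2999/622 ≈ -4.8215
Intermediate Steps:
C = 1350 (C = -90*(-3 - 12) = -90*(-15) = 1350)
(39022 + ((15109 + 8055) - 2206))/(-13790 + C) = (39022 + ((15109 + 8055) - 2206))/(-13790 + 1350) = (39022 + (23164 - 2206))/(-12440) = (39022 + 20958)*(-1/12440) = 59980*(-1/12440) = -2999/622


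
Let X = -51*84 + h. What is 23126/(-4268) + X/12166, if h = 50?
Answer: -6805037/1180102 ≈ -5.7665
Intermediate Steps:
X = -4234 (X = -51*84 + 50 = -4284 + 50 = -4234)
23126/(-4268) + X/12166 = 23126/(-4268) - 4234/12166 = 23126*(-1/4268) - 4234*1/12166 = -11563/2134 - 2117/6083 = -6805037/1180102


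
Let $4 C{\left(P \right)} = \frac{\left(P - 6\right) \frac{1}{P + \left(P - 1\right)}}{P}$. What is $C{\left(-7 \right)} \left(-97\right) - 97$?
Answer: $- \frac{39479}{420} \approx -93.998$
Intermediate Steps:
$C{\left(P \right)} = \frac{-6 + P}{4 P \left(-1 + 2 P\right)}$ ($C{\left(P \right)} = \frac{\frac{P - 6}{P + \left(P - 1\right)} \frac{1}{P}}{4} = \frac{\frac{-6 + P}{P + \left(-1 + P\right)} \frac{1}{P}}{4} = \frac{\frac{-6 + P}{-1 + 2 P} \frac{1}{P}}{4} = \frac{\frac{1}{P} \frac{1}{-1 + 2 P} \left(-6 + P\right)}{4} = \frac{-6 + P}{4 P \left(-1 + 2 P\right)}$)
$C{\left(-7 \right)} \left(-97\right) - 97 = \frac{-6 - 7}{4 \left(-7\right) \left(-1 + 2 \left(-7\right)\right)} \left(-97\right) - 97 = \frac{1}{4} \left(- \frac{1}{7}\right) \frac{1}{-1 - 14} \left(-13\right) \left(-97\right) - 97 = \frac{1}{4} \left(- \frac{1}{7}\right) \frac{1}{-15} \left(-13\right) \left(-97\right) - 97 = \frac{1}{4} \left(- \frac{1}{7}\right) \left(- \frac{1}{15}\right) \left(-13\right) \left(-97\right) - 97 = \left(- \frac{13}{420}\right) \left(-97\right) - 97 = \frac{1261}{420} - 97 = - \frac{39479}{420}$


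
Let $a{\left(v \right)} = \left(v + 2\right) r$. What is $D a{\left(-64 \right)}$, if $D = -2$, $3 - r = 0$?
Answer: $372$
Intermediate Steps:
$r = 3$ ($r = 3 - 0 = 3 + 0 = 3$)
$a{\left(v \right)} = 6 + 3 v$ ($a{\left(v \right)} = \left(v + 2\right) 3 = \left(2 + v\right) 3 = 6 + 3 v$)
$D a{\left(-64 \right)} = - 2 \left(6 + 3 \left(-64\right)\right) = - 2 \left(6 - 192\right) = \left(-2\right) \left(-186\right) = 372$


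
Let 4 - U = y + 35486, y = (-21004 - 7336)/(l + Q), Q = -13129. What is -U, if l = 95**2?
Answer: 36411617/1026 ≈ 35489.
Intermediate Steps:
l = 9025
y = 7085/1026 (y = (-21004 - 7336)/(9025 - 13129) = -28340/(-4104) = -28340*(-1/4104) = 7085/1026 ≈ 6.9055)
U = -36411617/1026 (U = 4 - (7085/1026 + 35486) = 4 - 1*36415721/1026 = 4 - 36415721/1026 = -36411617/1026 ≈ -35489.)
-U = -1*(-36411617/1026) = 36411617/1026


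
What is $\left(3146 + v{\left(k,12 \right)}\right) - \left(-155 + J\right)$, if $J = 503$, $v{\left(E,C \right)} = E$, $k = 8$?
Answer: $2806$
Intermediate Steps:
$\left(3146 + v{\left(k,12 \right)}\right) - \left(-155 + J\right) = \left(3146 + 8\right) + \left(155 - 503\right) = 3154 + \left(155 - 503\right) = 3154 - 348 = 2806$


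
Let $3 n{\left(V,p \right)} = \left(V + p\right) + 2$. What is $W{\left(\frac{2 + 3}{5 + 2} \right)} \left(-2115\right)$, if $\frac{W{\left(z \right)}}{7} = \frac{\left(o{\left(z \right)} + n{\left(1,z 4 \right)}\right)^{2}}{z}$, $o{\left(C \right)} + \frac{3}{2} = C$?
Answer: $- \frac{112847}{4} \approx -28212.0$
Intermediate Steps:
$n{\left(V,p \right)} = \frac{2}{3} + \frac{V}{3} + \frac{p}{3}$ ($n{\left(V,p \right)} = \frac{\left(V + p\right) + 2}{3} = \frac{2 + V + p}{3} = \frac{2}{3} + \frac{V}{3} + \frac{p}{3}$)
$o{\left(C \right)} = - \frac{3}{2} + C$
$W{\left(z \right)} = \frac{7 \left(- \frac{1}{2} + \frac{7 z}{3}\right)^{2}}{z}$ ($W{\left(z \right)} = 7 \frac{\left(\left(- \frac{3}{2} + z\right) + \left(\frac{2}{3} + \frac{1}{3} \cdot 1 + \frac{z 4}{3}\right)\right)^{2}}{z} = 7 \frac{\left(\left(- \frac{3}{2} + z\right) + \left(\frac{2}{3} + \frac{1}{3} + \frac{4 z}{3}\right)\right)^{2}}{z} = 7 \frac{\left(\left(- \frac{3}{2} + z\right) + \left(1 + \frac{4 z}{3}\right)\right)^{2}}{z} = 7 \frac{\left(- \frac{1}{2} + \frac{7 z}{3}\right)^{2}}{z} = \frac{7 \left(- \frac{1}{2} + \frac{7 z}{3}\right)^{2}}{z}$)
$W{\left(\frac{2 + 3}{5 + 2} \right)} \left(-2115\right) = \frac{7 \left(-3 + 14 \frac{2 + 3}{5 + 2}\right)^{2}}{36 \frac{2 + 3}{5 + 2}} \left(-2115\right) = \frac{7 \left(-3 + 14 \cdot \frac{5}{7}\right)^{2}}{36 \cdot \frac{5}{7}} \left(-2115\right) = \frac{7}{36} \cdot \frac{7}{5} \left(-3 + 10\right)^{2} \left(-2115\right) = \frac{7}{36} \cdot \frac{7}{5} \cdot 7^{2} \left(-2115\right) = \frac{7}{36} \cdot \frac{7}{5} \cdot 49 \left(-2115\right) = \frac{2401}{180} \left(-2115\right) = - \frac{112847}{4}$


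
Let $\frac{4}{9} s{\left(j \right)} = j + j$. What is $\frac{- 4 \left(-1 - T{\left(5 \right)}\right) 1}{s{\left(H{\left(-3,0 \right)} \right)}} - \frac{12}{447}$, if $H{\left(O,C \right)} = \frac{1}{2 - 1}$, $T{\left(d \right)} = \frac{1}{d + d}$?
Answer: $\frac{6376}{6705} \approx 0.95093$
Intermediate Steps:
$T{\left(d \right)} = \frac{1}{2 d}$
$H{\left(O,C \right)} = 1$ ($H{\left(O,C \right)} = 1^{-1} = 1$)
$s{\left(j \right)} = \frac{9 j}{2}$ ($s{\left(j \right)} = \frac{9 \left(j + j\right)}{4} = \frac{9 \cdot 2 j}{4} = \frac{9 j}{2}$)
$\frac{- 4 \left(-1 - T{\left(5 \right)}\right) 1}{s{\left(H{\left(-3,0 \right)} \right)}} - \frac{12}{447} = \frac{- 4 \left(-1 - \frac{1}{2 \cdot 5}\right) 1}{\frac{9}{2} \cdot 1} - \frac{12}{447} = \frac{- 4 \left(-1 - \frac{1}{2} \cdot \frac{1}{5}\right) 1}{\frac{9}{2}} - \frac{4}{149} = - 4 \left(-1 - \frac{1}{10}\right) 1 \cdot \frac{2}{9} - \frac{4}{149} = \left(-4\right) \left(- \frac{11}{10}\right) 1 \cdot \frac{2}{9} - \frac{4}{149} = \frac{22}{5} \cdot 1 \cdot \frac{2}{9} - \frac{4}{149} = \frac{22}{5} \cdot \frac{2}{9} - \frac{4}{149} = \frac{44}{45} - \frac{4}{149} = \frac{6376}{6705}$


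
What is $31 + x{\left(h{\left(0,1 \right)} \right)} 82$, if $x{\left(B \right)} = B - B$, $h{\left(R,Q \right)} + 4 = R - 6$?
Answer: $31$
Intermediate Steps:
$h{\left(R,Q \right)} = -10 + R$ ($h{\left(R,Q \right)} = -4 + \left(R - 6\right) = -4 + \left(-6 + R\right) = -10 + R$)
$x{\left(B \right)} = 0$
$31 + x{\left(h{\left(0,1 \right)} \right)} 82 = 31 + 0 \cdot 82 = 31 + 0 = 31$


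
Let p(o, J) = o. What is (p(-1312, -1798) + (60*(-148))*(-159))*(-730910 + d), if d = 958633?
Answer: 321227885584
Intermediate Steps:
(p(-1312, -1798) + (60*(-148))*(-159))*(-730910 + d) = (-1312 + (60*(-148))*(-159))*(-730910 + 958633) = (-1312 - 8880*(-159))*227723 = (-1312 + 1411920)*227723 = 1410608*227723 = 321227885584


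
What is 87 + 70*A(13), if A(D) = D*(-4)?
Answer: -3553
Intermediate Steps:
A(D) = -4*D
87 + 70*A(13) = 87 + 70*(-4*13) = 87 + 70*(-52) = 87 - 3640 = -3553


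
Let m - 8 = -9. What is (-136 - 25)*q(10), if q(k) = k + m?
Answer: -1449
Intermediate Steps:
m = -1 (m = 8 - 9 = -1)
q(k) = -1 + k (q(k) = k - 1 = -1 + k)
(-136 - 25)*q(10) = (-136 - 25)*(-1 + 10) = -161*9 = -1449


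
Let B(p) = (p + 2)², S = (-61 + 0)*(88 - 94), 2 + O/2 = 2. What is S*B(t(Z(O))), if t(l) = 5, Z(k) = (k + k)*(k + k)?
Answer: 17934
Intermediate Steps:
O = 0 (O = -4 + 2*2 = -4 + 4 = 0)
Z(k) = 4*k² (Z(k) = (2*k)*(2*k) = 4*k²)
S = 366 (S = -61*(-6) = 366)
B(p) = (2 + p)²
S*B(t(Z(O))) = 366*(2 + 5)² = 366*7² = 366*49 = 17934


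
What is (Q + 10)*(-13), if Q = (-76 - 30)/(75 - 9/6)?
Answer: -16354/147 ≈ -111.25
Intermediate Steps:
Q = -212/147 (Q = -106/(75 - 9*1/6) = -106/(75 - 3/2) = -106/147/2 = -106*2/147 = -212/147 ≈ -1.4422)
(Q + 10)*(-13) = (-212/147 + 10)*(-13) = (1258/147)*(-13) = -16354/147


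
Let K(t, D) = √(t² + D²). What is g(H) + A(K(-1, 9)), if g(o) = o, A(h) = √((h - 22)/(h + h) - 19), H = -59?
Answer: -59 + I*√(124394 + 902*√82)/82 ≈ -59.0 + 4.4401*I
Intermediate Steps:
K(t, D) = √(D² + t²)
A(h) = √(-19 + (-22 + h)/(2*h)) (A(h) = √((-22 + h)/((2*h)) - 19) = √((-22 + h)*(1/(2*h)) - 19) = √((-22 + h)/(2*h) - 19) = √(-19 + (-22 + h)/(2*h)))
g(H) + A(K(-1, 9)) = -59 + √(-74 - 44/√(9² + (-1)²))/2 = -59 + √(-74 - 44/√(81 + 1))/2 = -59 + √(-74 - 44*√82/82)/2 = -59 + √(-74 - 22*√82/41)/2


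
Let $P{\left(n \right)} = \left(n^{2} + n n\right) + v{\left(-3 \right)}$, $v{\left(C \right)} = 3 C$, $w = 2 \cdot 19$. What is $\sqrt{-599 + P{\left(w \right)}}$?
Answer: $2 \sqrt{570} \approx 47.749$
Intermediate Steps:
$w = 38$
$P{\left(n \right)} = -9 + 2 n^{2}$ ($P{\left(n \right)} = \left(n^{2} + n n\right) + 3 \left(-3\right) = \left(n^{2} + n^{2}\right) - 9 = 2 n^{2} - 9 = -9 + 2 n^{2}$)
$\sqrt{-599 + P{\left(w \right)}} = \sqrt{-599 - \left(9 - 2 \cdot 38^{2}\right)} = \sqrt{-599 + \left(-9 + 2 \cdot 1444\right)} = \sqrt{-599 + \left(-9 + 2888\right)} = \sqrt{-599 + 2879} = \sqrt{2280} = 2 \sqrt{570}$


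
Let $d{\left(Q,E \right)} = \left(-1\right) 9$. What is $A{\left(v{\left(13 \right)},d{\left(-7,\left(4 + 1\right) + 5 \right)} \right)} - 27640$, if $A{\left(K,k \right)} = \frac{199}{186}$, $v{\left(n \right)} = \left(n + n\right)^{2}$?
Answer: $- \frac{5140841}{186} \approx -27639.0$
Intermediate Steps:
$d{\left(Q,E \right)} = -9$
$v{\left(n \right)} = 4 n^{2}$ ($v{\left(n \right)} = \left(2 n\right)^{2} = 4 n^{2}$)
$A{\left(K,k \right)} = \frac{199}{186}$ ($A{\left(K,k \right)} = 199 \cdot \frac{1}{186} = \frac{199}{186}$)
$A{\left(v{\left(13 \right)},d{\left(-7,\left(4 + 1\right) + 5 \right)} \right)} - 27640 = \frac{199}{186} - 27640 = - \frac{5140841}{186}$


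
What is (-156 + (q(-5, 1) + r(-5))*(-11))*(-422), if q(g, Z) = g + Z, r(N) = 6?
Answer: 75116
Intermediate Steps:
q(g, Z) = Z + g
(-156 + (q(-5, 1) + r(-5))*(-11))*(-422) = (-156 + ((1 - 5) + 6)*(-11))*(-422) = (-156 + (-4 + 6)*(-11))*(-422) = (-156 + 2*(-11))*(-422) = (-156 - 22)*(-422) = -178*(-422) = 75116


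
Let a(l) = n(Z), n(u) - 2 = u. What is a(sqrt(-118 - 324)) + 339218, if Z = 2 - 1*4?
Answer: 339218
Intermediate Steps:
Z = -2 (Z = 2 - 4 = -2)
n(u) = 2 + u
a(l) = 0 (a(l) = 2 - 2 = 0)
a(sqrt(-118 - 324)) + 339218 = 0 + 339218 = 339218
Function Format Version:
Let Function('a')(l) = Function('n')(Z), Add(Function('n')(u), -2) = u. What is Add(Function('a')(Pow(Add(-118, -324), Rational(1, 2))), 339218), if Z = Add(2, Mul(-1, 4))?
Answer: 339218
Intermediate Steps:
Z = -2 (Z = Add(2, -4) = -2)
Function('n')(u) = Add(2, u)
Function('a')(l) = 0 (Function('a')(l) = Add(2, -2) = 0)
Add(Function('a')(Pow(Add(-118, -324), Rational(1, 2))), 339218) = Add(0, 339218) = 339218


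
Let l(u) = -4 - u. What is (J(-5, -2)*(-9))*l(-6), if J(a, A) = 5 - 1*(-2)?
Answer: -126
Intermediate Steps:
J(a, A) = 7 (J(a, A) = 5 + 2 = 7)
(J(-5, -2)*(-9))*l(-6) = (7*(-9))*(-4 - 1*(-6)) = -63*(-4 + 6) = -63*2 = -126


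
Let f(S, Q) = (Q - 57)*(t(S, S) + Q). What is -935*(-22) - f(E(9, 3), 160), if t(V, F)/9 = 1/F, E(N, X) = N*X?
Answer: 12167/3 ≈ 4055.7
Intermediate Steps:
t(V, F) = 9/F
f(S, Q) = (-57 + Q)*(Q + 9/S) (f(S, Q) = (Q - 57)*(9/S + Q) = (-57 + Q)*(Q + 9/S))
-935*(-22) - f(E(9, 3), 160) = -935*(-22) - (-513 + 9*160 + 160*(9*3)*(-57 + 160))/(9*3) = 20570 - (-513 + 1440 + 160*27*103)/27 = 20570 - (-513 + 1440 + 444960)/27 = 20570 - 445887/27 = 20570 - 1*49543/3 = 20570 - 49543/3 = 12167/3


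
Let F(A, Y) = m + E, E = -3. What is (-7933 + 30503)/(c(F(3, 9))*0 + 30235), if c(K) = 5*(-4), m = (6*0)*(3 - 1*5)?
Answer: 4514/6047 ≈ 0.74649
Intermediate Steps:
m = 0 (m = 0*(3 - 5) = 0*(-2) = 0)
F(A, Y) = -3 (F(A, Y) = 0 - 3 = -3)
c(K) = -20
(-7933 + 30503)/(c(F(3, 9))*0 + 30235) = (-7933 + 30503)/(-20*0 + 30235) = 22570/(0 + 30235) = 22570/30235 = 22570*(1/30235) = 4514/6047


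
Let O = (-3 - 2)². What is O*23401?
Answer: 585025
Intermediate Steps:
O = 25 (O = (-5)² = 25)
O*23401 = 25*23401 = 585025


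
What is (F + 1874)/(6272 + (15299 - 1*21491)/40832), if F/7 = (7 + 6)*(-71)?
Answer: -11706024/16005757 ≈ -0.73136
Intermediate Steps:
F = -6461 (F = 7*((7 + 6)*(-71)) = 7*(13*(-71)) = 7*(-923) = -6461)
(F + 1874)/(6272 + (15299 - 1*21491)/40832) = (-6461 + 1874)/(6272 + (15299 - 1*21491)/40832) = -4587/(6272 + (15299 - 21491)*(1/40832)) = -4587/(6272 - 6192*1/40832) = -4587/(6272 - 387/2552) = -4587/16005757/2552 = -4587*2552/16005757 = -11706024/16005757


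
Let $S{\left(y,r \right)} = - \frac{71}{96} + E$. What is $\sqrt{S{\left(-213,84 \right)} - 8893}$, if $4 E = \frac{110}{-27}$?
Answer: $\frac{i \sqrt{46110426}}{72} \approx 94.312 i$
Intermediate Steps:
$E = - \frac{55}{54}$ ($E = \frac{110 \frac{1}{-27}}{4} = \frac{110 \left(- \frac{1}{27}\right)}{4} = \frac{1}{4} \left(- \frac{110}{27}\right) = - \frac{55}{54} \approx -1.0185$)
$S{\left(y,r \right)} = - \frac{1519}{864}$ ($S{\left(y,r \right)} = - \frac{71}{96} - \frac{55}{54} = - \frac{1519}{864}$)
$\sqrt{S{\left(-213,84 \right)} - 8893} = \sqrt{- \frac{1519}{864} - 8893} = \sqrt{- \frac{7685071}{864}} = \frac{i \sqrt{46110426}}{72}$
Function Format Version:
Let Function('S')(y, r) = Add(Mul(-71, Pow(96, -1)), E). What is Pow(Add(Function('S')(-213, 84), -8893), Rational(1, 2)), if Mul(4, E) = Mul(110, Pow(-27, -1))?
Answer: Mul(Rational(1, 72), I, Pow(46110426, Rational(1, 2))) ≈ Mul(94.312, I)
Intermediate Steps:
E = Rational(-55, 54) (E = Mul(Rational(1, 4), Mul(110, Pow(-27, -1))) = Mul(Rational(1, 4), Mul(110, Rational(-1, 27))) = Mul(Rational(1, 4), Rational(-110, 27)) = Rational(-55, 54) ≈ -1.0185)
Function('S')(y, r) = Rational(-1519, 864) (Function('S')(y, r) = Add(Mul(-71, Pow(96, -1)), Rational(-55, 54)) = Add(Mul(-71, Rational(1, 96)), Rational(-55, 54)) = Add(Rational(-71, 96), Rational(-55, 54)) = Rational(-1519, 864))
Pow(Add(Function('S')(-213, 84), -8893), Rational(1, 2)) = Pow(Add(Rational(-1519, 864), -8893), Rational(1, 2)) = Pow(Rational(-7685071, 864), Rational(1, 2)) = Mul(Rational(1, 72), I, Pow(46110426, Rational(1, 2)))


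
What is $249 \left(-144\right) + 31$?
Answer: $-35825$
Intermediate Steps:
$249 \left(-144\right) + 31 = -35856 + 31 = -35825$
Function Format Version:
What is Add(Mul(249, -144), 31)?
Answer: -35825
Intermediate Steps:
Add(Mul(249, -144), 31) = Add(-35856, 31) = -35825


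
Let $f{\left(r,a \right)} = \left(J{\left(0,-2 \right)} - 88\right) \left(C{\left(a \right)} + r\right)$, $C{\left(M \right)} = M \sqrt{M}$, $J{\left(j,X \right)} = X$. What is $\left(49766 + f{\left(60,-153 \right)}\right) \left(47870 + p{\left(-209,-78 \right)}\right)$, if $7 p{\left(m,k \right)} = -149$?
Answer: $2122856058 + \frac{13836412710 i \sqrt{17}}{7} \approx 2.1229 \cdot 10^{9} + 8.1499 \cdot 10^{9} i$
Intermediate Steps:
$p{\left(m,k \right)} = - \frac{149}{7}$ ($p{\left(m,k \right)} = \frac{1}{7} \left(-149\right) = - \frac{149}{7}$)
$C{\left(M \right)} = M^{\frac{3}{2}}$
$f{\left(r,a \right)} = - 90 r - 90 a^{\frac{3}{2}}$ ($f{\left(r,a \right)} = \left(-2 - 88\right) \left(a^{\frac{3}{2}} + r\right) = - 90 \left(r + a^{\frac{3}{2}}\right) = - 90 r - 90 a^{\frac{3}{2}}$)
$\left(49766 + f{\left(60,-153 \right)}\right) \left(47870 + p{\left(-209,-78 \right)}\right) = \left(49766 - \left(5400 + 90 \left(-153\right)^{\frac{3}{2}}\right)\right) \left(47870 - \frac{149}{7}\right) = \left(49766 - \left(5400 + 90 \left(- 459 i \sqrt{17}\right)\right)\right) \frac{334941}{7} = \left(49766 - \left(5400 - 41310 i \sqrt{17}\right)\right) \frac{334941}{7} = \left(44366 + 41310 i \sqrt{17}\right) \frac{334941}{7} = 2122856058 + \frac{13836412710 i \sqrt{17}}{7}$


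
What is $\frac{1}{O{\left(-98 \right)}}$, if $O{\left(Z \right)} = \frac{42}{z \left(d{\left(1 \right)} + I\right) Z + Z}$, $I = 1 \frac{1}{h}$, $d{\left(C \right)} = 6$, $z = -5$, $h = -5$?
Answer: $\frac{196}{3} \approx 65.333$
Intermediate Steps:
$I = - \frac{1}{5}$ ($I = 1 \frac{1}{-5} = 1 \left(- \frac{1}{5}\right) = - \frac{1}{5} \approx -0.2$)
$O{\left(Z \right)} = - \frac{3}{2 Z}$ ($O{\left(Z \right)} = \frac{42}{- 5 \left(6 - \frac{1}{5}\right) Z + Z} = \frac{42}{\left(-5\right) \frac{29}{5} Z + Z} = \frac{42}{- 29 Z + Z} = \frac{42}{\left(-28\right) Z} = 42 \left(- \frac{1}{28 Z}\right) = - \frac{3}{2 Z}$)
$\frac{1}{O{\left(-98 \right)}} = \frac{1}{\left(- \frac{3}{2}\right) \frac{1}{-98}} = \frac{1}{\left(- \frac{3}{2}\right) \left(- \frac{1}{98}\right)} = \frac{1}{\frac{3}{196}} = \frac{196}{3}$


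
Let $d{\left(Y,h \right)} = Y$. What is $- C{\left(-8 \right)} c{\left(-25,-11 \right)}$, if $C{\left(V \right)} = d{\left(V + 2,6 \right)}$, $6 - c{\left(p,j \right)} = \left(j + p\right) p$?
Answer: $-5364$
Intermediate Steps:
$c{\left(p,j \right)} = 6 - p \left(j + p\right)$ ($c{\left(p,j \right)} = 6 - \left(j + p\right) p = 6 - p \left(j + p\right)$)
$C{\left(V \right)} = 2 + V$ ($C{\left(V \right)} = V + 2 = 2 + V$)
$- C{\left(-8 \right)} c{\left(-25,-11 \right)} = - (2 - 8) \left(6 - \left(-25\right)^{2} - \left(-11\right) \left(-25\right)\right) = \left(-1\right) \left(-6\right) \left(6 - 625 - 275\right) = 6 \left(6 - 625 - 275\right) = 6 \left(-894\right) = -5364$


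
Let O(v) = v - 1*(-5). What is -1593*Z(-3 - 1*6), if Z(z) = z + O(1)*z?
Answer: 100359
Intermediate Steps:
O(v) = 5 + v (O(v) = v + 5 = 5 + v)
Z(z) = 7*z (Z(z) = z + (5 + 1)*z = z + 6*z = 7*z)
-1593*Z(-3 - 1*6) = -11151*(-3 - 1*6) = -11151*(-3 - 6) = -11151*(-9) = -1593*(-63) = 100359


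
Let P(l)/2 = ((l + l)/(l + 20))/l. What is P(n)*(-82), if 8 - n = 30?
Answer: 164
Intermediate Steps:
n = -22 (n = 8 - 1*30 = 8 - 30 = -22)
P(l) = 4/(20 + l) (P(l) = 2*(((l + l)/(l + 20))/l) = 2*(((2*l)/(20 + l))/l) = 2*((2*l/(20 + l))/l) = 2*(2/(20 + l)) = 4/(20 + l))
P(n)*(-82) = (4/(20 - 22))*(-82) = (4/(-2))*(-82) = (4*(-½))*(-82) = -2*(-82) = 164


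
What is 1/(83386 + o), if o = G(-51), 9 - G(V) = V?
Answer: 1/83446 ≈ 1.1984e-5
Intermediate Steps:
G(V) = 9 - V
o = 60 (o = 9 - 1*(-51) = 9 + 51 = 60)
1/(83386 + o) = 1/(83386 + 60) = 1/83446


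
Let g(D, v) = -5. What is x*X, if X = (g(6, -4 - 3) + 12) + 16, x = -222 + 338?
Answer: 2668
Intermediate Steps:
x = 116
X = 23 (X = (-5 + 12) + 16 = 7 + 16 = 23)
x*X = 116*23 = 2668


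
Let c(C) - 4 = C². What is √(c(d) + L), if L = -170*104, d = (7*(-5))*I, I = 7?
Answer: √42349 ≈ 205.79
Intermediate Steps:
d = -245 (d = (7*(-5))*7 = -35*7 = -245)
L = -17680
c(C) = 4 + C²
√(c(d) + L) = √((4 + (-245)²) - 17680) = √((4 + 60025) - 17680) = √(60029 - 17680) = √42349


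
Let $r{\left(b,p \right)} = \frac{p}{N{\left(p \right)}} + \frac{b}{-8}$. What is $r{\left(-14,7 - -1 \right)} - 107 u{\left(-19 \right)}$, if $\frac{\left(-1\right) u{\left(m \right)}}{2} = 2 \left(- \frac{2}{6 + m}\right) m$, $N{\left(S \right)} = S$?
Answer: $- \frac{64913}{52} \approx -1248.3$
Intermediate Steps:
$r{\left(b,p \right)} = 1 - \frac{b}{8}$ ($r{\left(b,p \right)} = \frac{p}{p} + \frac{b}{-8} = 1 + b \left(- \frac{1}{8}\right) = 1 - \frac{b}{8}$)
$u{\left(m \right)} = \frac{8 m}{6 + m}$ ($u{\left(m \right)} = - 2 \cdot 2 \left(- \frac{2}{6 + m}\right) m = - 2 - \frac{4}{6 + m} m = - 2 \left(- \frac{4 m}{6 + m}\right) = \frac{8 m}{6 + m}$)
$r{\left(-14,7 - -1 \right)} - 107 u{\left(-19 \right)} = \left(1 - - \frac{7}{4}\right) - 107 \cdot 8 \left(-19\right) \frac{1}{6 - 19} = \left(1 + \frac{7}{4}\right) - 107 \cdot 8 \left(-19\right) \frac{1}{-13} = \frac{11}{4} - 107 \cdot 8 \left(-19\right) \left(- \frac{1}{13}\right) = \frac{11}{4} - \frac{16264}{13} = - \frac{64913}{52}$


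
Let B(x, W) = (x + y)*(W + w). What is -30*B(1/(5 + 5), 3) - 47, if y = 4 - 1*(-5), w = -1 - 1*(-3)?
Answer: -1412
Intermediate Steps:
w = 2 (w = -1 + 3 = 2)
y = 9 (y = 4 + 5 = 9)
B(x, W) = (2 + W)*(9 + x) (B(x, W) = (x + 9)*(W + 2) = (9 + x)*(2 + W) = (2 + W)*(9 + x))
-30*B(1/(5 + 5), 3) - 47 = -30*(18 + 2/(5 + 5) + 9*3 + 3/(5 + 5)) - 47 = -30*(18 + 2/10 + 27 + 3/10) - 47 = -30*(18 + 2*(⅒) + 27 + 3*(⅒)) - 47 = -30*(18 + ⅕ + 27 + 3/10) - 47 = -30*91/2 - 47 = -1365 - 47 = -1412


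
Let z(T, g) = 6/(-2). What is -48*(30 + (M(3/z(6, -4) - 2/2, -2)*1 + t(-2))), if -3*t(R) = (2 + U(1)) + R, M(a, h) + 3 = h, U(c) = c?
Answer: -1184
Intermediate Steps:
z(T, g) = -3 (z(T, g) = 6*(-½) = -3)
M(a, h) = -3 + h
t(R) = -1 - R/3 (t(R) = -((2 + 1) + R)/3 = -(3 + R)/3 = -1 - R/3)
-48*(30 + (M(3/z(6, -4) - 2/2, -2)*1 + t(-2))) = -48*(30 + ((-3 - 2)*1 + (-1 - ⅓*(-2)))) = -48*(30 + (-5*1 + (-1 + ⅔))) = -48*(30 + (-5 - ⅓)) = -48*(30 - 16/3) = -48*74/3 = -1184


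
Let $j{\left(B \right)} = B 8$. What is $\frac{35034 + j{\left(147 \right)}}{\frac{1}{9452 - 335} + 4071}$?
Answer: $\frac{165063285}{18557654} \approx 8.8946$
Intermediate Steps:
$j{\left(B \right)} = 8 B$
$\frac{35034 + j{\left(147 \right)}}{\frac{1}{9452 - 335} + 4071} = \frac{35034 + 8 \cdot 147}{\frac{1}{9452 - 335} + 4071} = \frac{35034 + 1176}{\frac{1}{9117} + 4071} = \frac{36210}{\frac{1}{9117} + 4071} = \frac{36210}{\frac{37115308}{9117}} = 36210 \cdot \frac{9117}{37115308} = \frac{165063285}{18557654}$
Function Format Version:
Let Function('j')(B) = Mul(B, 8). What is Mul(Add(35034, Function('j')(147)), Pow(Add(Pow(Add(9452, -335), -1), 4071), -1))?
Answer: Rational(165063285, 18557654) ≈ 8.8946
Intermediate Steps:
Function('j')(B) = Mul(8, B)
Mul(Add(35034, Function('j')(147)), Pow(Add(Pow(Add(9452, -335), -1), 4071), -1)) = Mul(Add(35034, Mul(8, 147)), Pow(Add(Pow(Add(9452, -335), -1), 4071), -1)) = Mul(Add(35034, 1176), Pow(Add(Pow(9117, -1), 4071), -1)) = Mul(36210, Pow(Add(Rational(1, 9117), 4071), -1)) = Mul(36210, Pow(Rational(37115308, 9117), -1)) = Mul(36210, Rational(9117, 37115308)) = Rational(165063285, 18557654)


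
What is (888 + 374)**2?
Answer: 1592644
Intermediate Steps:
(888 + 374)**2 = 1262**2 = 1592644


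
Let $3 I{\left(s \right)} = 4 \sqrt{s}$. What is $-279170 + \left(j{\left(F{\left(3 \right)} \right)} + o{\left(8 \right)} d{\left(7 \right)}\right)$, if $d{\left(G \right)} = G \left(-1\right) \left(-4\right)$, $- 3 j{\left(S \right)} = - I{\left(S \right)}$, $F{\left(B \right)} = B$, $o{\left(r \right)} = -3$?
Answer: $-279254 + \frac{4 \sqrt{3}}{9} \approx -2.7925 \cdot 10^{5}$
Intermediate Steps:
$I{\left(s \right)} = \frac{4 \sqrt{s}}{3}$
$j{\left(S \right)} = \frac{4 \sqrt{S}}{9}$ ($j{\left(S \right)} = - \frac{\left(-1\right) \frac{4 \sqrt{S}}{3}}{3} = - \frac{\left(- \frac{4}{3}\right) \sqrt{S}}{3} = \frac{4 \sqrt{S}}{9}$)
$d{\left(G \right)} = 4 G$ ($d{\left(G \right)} = - G \left(-4\right) = 4 G$)
$-279170 + \left(j{\left(F{\left(3 \right)} \right)} + o{\left(8 \right)} d{\left(7 \right)}\right) = -279170 + \left(\frac{4 \sqrt{3}}{9} - 3 \cdot 4 \cdot 7\right) = -279170 + \left(\frac{4 \sqrt{3}}{9} - 84\right) = -279170 - \left(84 - \frac{4 \sqrt{3}}{9}\right) = -279254 + \frac{4 \sqrt{3}}{9}$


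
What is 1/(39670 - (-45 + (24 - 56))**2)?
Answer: 1/33741 ≈ 2.9638e-5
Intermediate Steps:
1/(39670 - (-45 + (24 - 56))**2) = 1/(39670 - (-45 - 32)**2) = 1/(39670 - 1*(-77)**2) = 1/(39670 - 1*5929) = 1/(39670 - 5929) = 1/33741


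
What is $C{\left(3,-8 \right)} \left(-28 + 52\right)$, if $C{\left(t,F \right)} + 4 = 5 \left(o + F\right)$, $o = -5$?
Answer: $-1656$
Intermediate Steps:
$C{\left(t,F \right)} = -29 + 5 F$ ($C{\left(t,F \right)} = -4 + 5 \left(-5 + F\right) = -4 + \left(-25 + 5 F\right) = -29 + 5 F$)
$C{\left(3,-8 \right)} \left(-28 + 52\right) = \left(-29 + 5 \left(-8\right)\right) \left(-28 + 52\right) = \left(-29 - 40\right) 24 = \left(-69\right) 24 = -1656$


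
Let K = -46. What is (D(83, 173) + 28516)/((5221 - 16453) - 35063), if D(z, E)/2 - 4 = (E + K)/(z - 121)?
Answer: -541829/879605 ≈ -0.61599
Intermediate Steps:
D(z, E) = 8 + 2*(-46 + E)/(-121 + z) (D(z, E) = 8 + 2*((E - 46)/(z - 121)) = 8 + 2*((-46 + E)/(-121 + z)) = 8 + 2*(-46 + E)/(-121 + z))
(D(83, 173) + 28516)/((5221 - 16453) - 35063) = (2*(-530 + 173 + 4*83)/(-121 + 83) + 28516)/((5221 - 16453) - 35063) = (2*(-530 + 173 + 332)/(-38) + 28516)/(-11232 - 35063) = (2*(-1/38)*(-25) + 28516)/(-46295) = (25/19 + 28516)*(-1/46295) = (541829/19)*(-1/46295) = -541829/879605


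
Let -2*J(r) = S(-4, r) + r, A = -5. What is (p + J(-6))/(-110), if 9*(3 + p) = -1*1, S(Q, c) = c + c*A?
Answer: 109/990 ≈ 0.11010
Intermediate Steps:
S(Q, c) = -4*c (S(Q, c) = c + c*(-5) = c - 5*c = -4*c)
J(r) = 3*r/2 (J(r) = -(-4*r + r)/2 = -(-3)*r/2 = 3*r/2)
p = -28/9 (p = -3 + (-1*1)/9 = -3 + (⅑)*(-1) = -3 - ⅑ = -28/9 ≈ -3.1111)
(p + J(-6))/(-110) = (-28/9 + (3/2)*(-6))/(-110) = (-28/9 - 9)*(-1/110) = -109/9*(-1/110) = 109/990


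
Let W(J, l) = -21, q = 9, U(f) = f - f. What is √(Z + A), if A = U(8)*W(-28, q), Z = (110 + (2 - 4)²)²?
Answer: 114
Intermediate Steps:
U(f) = 0
Z = 12996 (Z = (110 + (-2)²)² = (110 + 4)² = 114² = 12996)
A = 0 (A = 0*(-21) = 0)
√(Z + A) = √(12996 + 0) = √12996 = 114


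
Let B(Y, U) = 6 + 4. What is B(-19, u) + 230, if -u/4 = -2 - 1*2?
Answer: 240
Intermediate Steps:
u = 16 (u = -4*(-2 - 1*2) = -4*(-2 - 2) = -4*(-4) = 16)
B(Y, U) = 10
B(-19, u) + 230 = 10 + 230 = 240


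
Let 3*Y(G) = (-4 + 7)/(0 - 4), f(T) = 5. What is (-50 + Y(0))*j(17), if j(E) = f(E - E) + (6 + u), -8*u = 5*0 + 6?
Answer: -8241/16 ≈ -515.06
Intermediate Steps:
u = -¾ (u = -(5*0 + 6)/8 = -(0 + 6)/8 = -⅛*6 = -¾ ≈ -0.75000)
Y(G) = -¼ (Y(G) = ((-4 + 7)/(0 - 4))/3 = (3/(-4))/3 = (3*(-¼))/3 = (⅓)*(-¾) = -¼)
j(E) = 41/4 (j(E) = 5 + (6 - ¾) = 5 + 21/4 = 41/4)
(-50 + Y(0))*j(17) = (-50 - ¼)*(41/4) = -201/4*41/4 = -8241/16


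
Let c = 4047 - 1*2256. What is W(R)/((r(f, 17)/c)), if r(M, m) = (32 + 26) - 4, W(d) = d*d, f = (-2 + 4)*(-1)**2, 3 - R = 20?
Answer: 57511/6 ≈ 9585.2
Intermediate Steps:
R = -17 (R = 3 - 1*20 = 3 - 20 = -17)
f = 2 (f = 2*1 = 2)
W(d) = d**2
r(M, m) = 54 (r(M, m) = 58 - 4 = 54)
c = 1791 (c = 4047 - 2256 = 1791)
W(R)/((r(f, 17)/c)) = (-17)**2/((54/1791)) = 289/((54*(1/1791))) = 289/(6/199) = 289*(199/6) = 57511/6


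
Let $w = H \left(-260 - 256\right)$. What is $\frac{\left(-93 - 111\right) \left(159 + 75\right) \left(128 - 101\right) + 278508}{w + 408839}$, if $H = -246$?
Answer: $- \frac{1010364}{535775} \approx -1.8858$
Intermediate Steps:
$w = 126936$ ($w = - 246 \left(-260 - 256\right) = \left(-246\right) \left(-516\right) = 126936$)
$\frac{\left(-93 - 111\right) \left(159 + 75\right) \left(128 - 101\right) + 278508}{w + 408839} = \frac{\left(-93 - 111\right) \left(159 + 75\right) \left(128 - 101\right) + 278508}{126936 + 408839} = \frac{- 204 \cdot 234 \cdot 27 + 278508}{535775} = \left(\left(-204\right) 6318 + 278508\right) \frac{1}{535775} = \left(-1288872 + 278508\right) \frac{1}{535775} = \left(-1010364\right) \frac{1}{535775} = - \frac{1010364}{535775}$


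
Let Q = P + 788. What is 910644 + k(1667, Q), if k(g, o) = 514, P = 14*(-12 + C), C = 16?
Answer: 911158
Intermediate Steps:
P = 56 (P = 14*(-12 + 16) = 14*4 = 56)
Q = 844 (Q = 56 + 788 = 844)
910644 + k(1667, Q) = 910644 + 514 = 911158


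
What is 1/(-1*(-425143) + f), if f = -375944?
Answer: 1/49199 ≈ 2.0326e-5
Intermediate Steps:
1/(-1*(-425143) + f) = 1/(-1*(-425143) - 375944) = 1/(425143 - 375944) = 1/49199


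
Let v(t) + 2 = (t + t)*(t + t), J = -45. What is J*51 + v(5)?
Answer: -2197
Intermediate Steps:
v(t) = -2 + 4*t**2 (v(t) = -2 + (t + t)*(t + t) = -2 + (2*t)*(2*t) = -2 + 4*t**2)
J*51 + v(5) = -45*51 + (-2 + 4*5**2) = -2295 + (-2 + 4*25) = -2295 + (-2 + 100) = -2295 + 98 = -2197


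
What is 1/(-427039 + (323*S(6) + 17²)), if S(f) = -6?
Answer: -1/428688 ≈ -2.3327e-6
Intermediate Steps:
1/(-427039 + (323*S(6) + 17²)) = 1/(-427039 + (323*(-6) + 17²)) = 1/(-427039 + (-1938 + 289)) = 1/(-427039 - 1649) = 1/(-428688) = -1/428688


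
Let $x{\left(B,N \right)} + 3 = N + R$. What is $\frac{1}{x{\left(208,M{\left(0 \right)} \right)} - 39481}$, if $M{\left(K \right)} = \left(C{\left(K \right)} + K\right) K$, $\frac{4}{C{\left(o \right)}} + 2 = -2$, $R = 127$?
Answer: $- \frac{1}{39357} \approx -2.5408 \cdot 10^{-5}$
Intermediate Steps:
$C{\left(o \right)} = -1$ ($C{\left(o \right)} = \frac{4}{-2 - 2} = \frac{4}{-4} = 4 \left(- \frac{1}{4}\right) = -1$)
$M{\left(K \right)} = K \left(-1 + K\right)$ ($M{\left(K \right)} = \left(-1 + K\right) K = K \left(-1 + K\right)$)
$x{\left(B,N \right)} = 124 + N$ ($x{\left(B,N \right)} = -3 + \left(N + 127\right) = -3 + \left(127 + N\right) = 124 + N$)
$\frac{1}{x{\left(208,M{\left(0 \right)} \right)} - 39481} = \frac{1}{\left(124 + 0 \left(-1 + 0\right)\right) - 39481} = \frac{1}{\left(124 + 0 \left(-1\right)\right) - 39481} = \frac{1}{\left(124 + 0\right) - 39481} = \frac{1}{124 - 39481} = \frac{1}{-39357} = - \frac{1}{39357}$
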